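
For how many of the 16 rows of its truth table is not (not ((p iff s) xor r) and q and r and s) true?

15

p | q | r | s | (p iff s) | ((p iff s) xor r) | not ((p iff s) xor r) | φ
- | - | - | - | --------- | ----------------- | --------------------- | -
T | T | T | T |     T     |         F         |           T           | F
T | T | T | F |     F     |         T         |           F           | T
T | T | F | T |     T     |         T         |           F           | T
T | T | F | F |     F     |         F         |           T           | T
T | F | T | T |     T     |         F         |           T           | T
T | F | T | F |     F     |         T         |           F           | T
T | F | F | T |     T     |         T         |           F           | T
T | F | F | F |     F     |         F         |           T           | T
F | T | T | T |     F     |         T         |           F           | T
F | T | T | F |     T     |         F         |           T           | T
F | T | F | T |     F     |         F         |           T           | T
F | T | F | F |     T     |         T         |           F           | T
F | F | T | T |     F     |         T         |           F           | T
F | F | T | F |     T     |         F         |           T           | T
F | F | F | T |     F     |         F         |           T           | T
F | F | F | F |     T     |         T         |           F           | T
The formula is true on 15 of the 16 rows.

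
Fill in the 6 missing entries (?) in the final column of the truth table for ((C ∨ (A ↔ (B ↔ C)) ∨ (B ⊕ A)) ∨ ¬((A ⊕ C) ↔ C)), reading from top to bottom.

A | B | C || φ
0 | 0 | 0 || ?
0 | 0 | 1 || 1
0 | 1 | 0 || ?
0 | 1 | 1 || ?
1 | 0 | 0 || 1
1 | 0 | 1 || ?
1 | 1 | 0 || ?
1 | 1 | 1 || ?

Row A=0, B=0, C=0: (C ∨ (A ↔ (B ↔ C)) ∨ (B ⊕ A)) = 0, ¬((A ⊕ C) ↔ C) = 0, so the formula = 0.
Row A=0, B=1, C=0: (C ∨ (A ↔ (B ↔ C)) ∨ (B ⊕ A)) = 1, ¬((A ⊕ C) ↔ C) = 0, so the formula = 1.
Row A=0, B=1, C=1: (C ∨ (A ↔ (B ↔ C)) ∨ (B ⊕ A)) = 1, ¬((A ⊕ C) ↔ C) = 0, so the formula = 1.
Row A=1, B=0, C=1: (C ∨ (A ↔ (B ↔ C)) ∨ (B ⊕ A)) = 1, ¬((A ⊕ C) ↔ C) = 1, so the formula = 1.
Row A=1, B=1, C=0: (C ∨ (A ↔ (B ↔ C)) ∨ (B ⊕ A)) = 0, ¬((A ⊕ C) ↔ C) = 1, so the formula = 1.
Row A=1, B=1, C=1: (C ∨ (A ↔ (B ↔ C)) ∨ (B ⊕ A)) = 1, ¬((A ⊕ C) ↔ C) = 1, so the formula = 1.

0, 1, 1, 1, 1, 1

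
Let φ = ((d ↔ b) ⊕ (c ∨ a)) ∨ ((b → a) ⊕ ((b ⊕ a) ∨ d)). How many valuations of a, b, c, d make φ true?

  a      b      c      d    |  (d ↔ b)  (c ∨ a)  ((d ↔ b) ⊕ (c ∨ a))  (b → a)  (b ⊕ a)  ((b ⊕ a) ∨ d)  ((b → a) ⊕ ((b ⊕ a) ∨ d))    φ  
False  False  False  False  |    True    False           True           True    False       False                 True             True
False  False  False   True  |   False    False          False           True    False        True                False            False
False  False   True  False  |    True     True          False           True    False       False                 True             True
False  False   True   True  |   False     True           True           True    False        True                False             True
False   True  False  False  |   False    False          False          False     True        True                 True             True
False   True  False   True  |    True    False           True          False     True        True                 True             True
False   True   True  False  |   False     True           True          False     True        True                 True             True
False   True   True   True  |    True     True          False          False     True        True                 True             True
 True  False  False  False  |    True     True          False           True     True        True                False            False
 True  False  False   True  |   False     True           True           True     True        True                False             True
 True  False   True  False  |    True     True          False           True     True        True                False            False
 True  False   True   True  |   False     True           True           True     True        True                False             True
 True   True  False  False  |   False     True           True           True    False       False                 True             True
 True   True  False   True  |    True     True          False           True    False        True                False            False
 True   True   True  False  |   False     True           True           True    False       False                 True             True
 True   True   True   True  |    True     True          False           True    False        True                False            False
The formula is true on 11 of the 16 rows.

11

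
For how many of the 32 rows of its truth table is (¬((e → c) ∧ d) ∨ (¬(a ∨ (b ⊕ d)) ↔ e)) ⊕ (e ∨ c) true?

a | b | c | d | e || φ
F | F | F | F | F || T
F | F | F | F | T || F
F | F | F | T | F || T
F | F | F | T | T || F
F | F | T | F | F || F
F | F | T | F | T || F
F | F | T | T | F || F
F | F | T | T | T || T
F | T | F | F | F || T
F | T | F | F | T || F
F | T | F | T | F || F
F | T | F | T | T || F
F | T | T | F | F || F
F | T | T | F | T || F
F | T | T | T | F || T
F | T | T | T | T || F
T | F | F | F | F || T
T | F | F | F | T || F
T | F | F | T | F || T
T | F | F | T | T || F
T | F | T | F | F || F
T | F | T | F | T || F
T | F | T | T | F || F
T | F | T | T | T || T
T | T | F | F | F || T
T | T | F | F | T || F
T | T | F | T | F || T
T | T | F | T | T || F
T | T | T | F | F || F
T | T | T | F | T || F
T | T | T | T | F || F
T | T | T | T | T || T
The formula is true on 11 of the 32 rows.

11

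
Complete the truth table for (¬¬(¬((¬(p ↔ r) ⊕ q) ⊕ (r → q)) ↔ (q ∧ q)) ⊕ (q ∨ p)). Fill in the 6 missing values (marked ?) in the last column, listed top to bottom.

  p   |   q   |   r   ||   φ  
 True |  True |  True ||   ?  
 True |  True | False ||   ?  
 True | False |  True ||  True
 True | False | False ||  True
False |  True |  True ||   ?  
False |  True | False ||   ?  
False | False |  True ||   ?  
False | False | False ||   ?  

False, True, True, False, True, True

Row p=True, q=True, r=True: ¬¬(¬((¬(p ↔ r) ⊕ q) ⊕ (r → q)) ↔ (q ∧ q)) = True, (q ∨ p) = True, so the formula = False.
Row p=True, q=True, r=False: ¬¬(¬((¬(p ↔ r) ⊕ q) ⊕ (r → q)) ↔ (q ∧ q)) = False, (q ∨ p) = True, so the formula = True.
Row p=False, q=True, r=True: ¬¬(¬((¬(p ↔ r) ⊕ q) ⊕ (r → q)) ↔ (q ∧ q)) = False, (q ∨ p) = True, so the formula = True.
Row p=False, q=True, r=False: ¬¬(¬((¬(p ↔ r) ⊕ q) ⊕ (r → q)) ↔ (q ∧ q)) = True, (q ∨ p) = True, so the formula = False.
Row p=False, q=False, r=True: ¬¬(¬((¬(p ↔ r) ⊕ q) ⊕ (r → q)) ↔ (q ∧ q)) = True, (q ∨ p) = False, so the formula = True.
Row p=False, q=False, r=False: ¬¬(¬((¬(p ↔ r) ⊕ q) ⊕ (r → q)) ↔ (q ∧ q)) = True, (q ∨ p) = False, so the formula = True.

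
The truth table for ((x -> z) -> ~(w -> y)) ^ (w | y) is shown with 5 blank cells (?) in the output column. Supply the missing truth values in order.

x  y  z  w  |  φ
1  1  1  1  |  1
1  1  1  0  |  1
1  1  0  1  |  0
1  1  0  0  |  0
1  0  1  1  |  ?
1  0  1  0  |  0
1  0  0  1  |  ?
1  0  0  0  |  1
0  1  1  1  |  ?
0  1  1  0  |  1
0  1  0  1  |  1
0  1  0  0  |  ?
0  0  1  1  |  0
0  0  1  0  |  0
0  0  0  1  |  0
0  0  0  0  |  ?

Row x=1, y=0, z=1, w=1: ((x -> z) -> ~(w -> y)) = 1, (w | y) = 1, so the formula = 0.
Row x=1, y=0, z=0, w=1: ((x -> z) -> ~(w -> y)) = 1, (w | y) = 1, so the formula = 0.
Row x=0, y=1, z=1, w=1: ((x -> z) -> ~(w -> y)) = 0, (w | y) = 1, so the formula = 1.
Row x=0, y=1, z=0, w=0: ((x -> z) -> ~(w -> y)) = 0, (w | y) = 1, so the formula = 1.
Row x=0, y=0, z=0, w=0: ((x -> z) -> ~(w -> y)) = 0, (w | y) = 0, so the formula = 0.

0, 0, 1, 1, 0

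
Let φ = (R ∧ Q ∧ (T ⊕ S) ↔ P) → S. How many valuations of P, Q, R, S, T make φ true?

P | Q | R | S | T | (((R ∧ Q ∧ (T ⊕ S)) ↔ P) → S)
- | - | - | - | - | -----------------------------
0 | 0 | 0 | 0 | 0 |               0              
0 | 0 | 0 | 0 | 1 |               0              
0 | 0 | 0 | 1 | 0 |               1              
0 | 0 | 0 | 1 | 1 |               1              
0 | 0 | 1 | 0 | 0 |               0              
0 | 0 | 1 | 0 | 1 |               0              
0 | 0 | 1 | 1 | 0 |               1              
0 | 0 | 1 | 1 | 1 |               1              
0 | 1 | 0 | 0 | 0 |               0              
0 | 1 | 0 | 0 | 1 |               0              
0 | 1 | 0 | 1 | 0 |               1              
0 | 1 | 0 | 1 | 1 |               1              
0 | 1 | 1 | 0 | 0 |               0              
0 | 1 | 1 | 0 | 1 |               1              
0 | 1 | 1 | 1 | 0 |               1              
0 | 1 | 1 | 1 | 1 |               1              
1 | 0 | 0 | 0 | 0 |               1              
1 | 0 | 0 | 0 | 1 |               1              
1 | 0 | 0 | 1 | 0 |               1              
1 | 0 | 0 | 1 | 1 |               1              
1 | 0 | 1 | 0 | 0 |               1              
1 | 0 | 1 | 0 | 1 |               1              
1 | 0 | 1 | 1 | 0 |               1              
1 | 0 | 1 | 1 | 1 |               1              
1 | 1 | 0 | 0 | 0 |               1              
1 | 1 | 0 | 0 | 1 |               1              
1 | 1 | 0 | 1 | 0 |               1              
1 | 1 | 0 | 1 | 1 |               1              
1 | 1 | 1 | 0 | 0 |               1              
1 | 1 | 1 | 0 | 1 |               0              
1 | 1 | 1 | 1 | 0 |               1              
1 | 1 | 1 | 1 | 1 |               1              
The formula is true on 24 of the 32 rows.

24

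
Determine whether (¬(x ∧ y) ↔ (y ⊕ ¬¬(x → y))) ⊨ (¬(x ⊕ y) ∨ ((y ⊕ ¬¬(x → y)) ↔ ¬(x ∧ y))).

yes

x | y | φ | ψ
- | - | - | -
0 | 0 | 1 | 1
0 | 1 | 0 | 0
1 | 0 | 0 | 0
1 | 1 | 1 | 1
In every row where φ is true, ψ is also true, so φ ⊨ ψ.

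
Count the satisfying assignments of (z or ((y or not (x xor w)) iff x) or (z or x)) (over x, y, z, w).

13

x | y | z | w | (x xor w) | not (x xor w) | (y or not (x xor w)) | ((y or not (x xor w)) iff x) | (z or x) | φ
- | - | - | - | --------- | ------------- | -------------------- | ---------------------------- | -------- | -
1 | 1 | 1 | 1 |     0     |       1       |          1           |              1               |    1     | 1
1 | 1 | 1 | 0 |     1     |       0       |          1           |              1               |    1     | 1
1 | 1 | 0 | 1 |     0     |       1       |          1           |              1               |    1     | 1
1 | 1 | 0 | 0 |     1     |       0       |          1           |              1               |    1     | 1
1 | 0 | 1 | 1 |     0     |       1       |          1           |              1               |    1     | 1
1 | 0 | 1 | 0 |     1     |       0       |          0           |              0               |    1     | 1
1 | 0 | 0 | 1 |     0     |       1       |          1           |              1               |    1     | 1
1 | 0 | 0 | 0 |     1     |       0       |          0           |              0               |    1     | 1
0 | 1 | 1 | 1 |     1     |       0       |          1           |              0               |    1     | 1
0 | 1 | 1 | 0 |     0     |       1       |          1           |              0               |    1     | 1
0 | 1 | 0 | 1 |     1     |       0       |          1           |              0               |    0     | 0
0 | 1 | 0 | 0 |     0     |       1       |          1           |              0               |    0     | 0
0 | 0 | 1 | 1 |     1     |       0       |          0           |              1               |    1     | 1
0 | 0 | 1 | 0 |     0     |       1       |          1           |              0               |    1     | 1
0 | 0 | 0 | 1 |     1     |       0       |          0           |              1               |    0     | 1
0 | 0 | 0 | 0 |     0     |       1       |          1           |              0               |    0     | 0
The formula is true on 13 of the 16 rows.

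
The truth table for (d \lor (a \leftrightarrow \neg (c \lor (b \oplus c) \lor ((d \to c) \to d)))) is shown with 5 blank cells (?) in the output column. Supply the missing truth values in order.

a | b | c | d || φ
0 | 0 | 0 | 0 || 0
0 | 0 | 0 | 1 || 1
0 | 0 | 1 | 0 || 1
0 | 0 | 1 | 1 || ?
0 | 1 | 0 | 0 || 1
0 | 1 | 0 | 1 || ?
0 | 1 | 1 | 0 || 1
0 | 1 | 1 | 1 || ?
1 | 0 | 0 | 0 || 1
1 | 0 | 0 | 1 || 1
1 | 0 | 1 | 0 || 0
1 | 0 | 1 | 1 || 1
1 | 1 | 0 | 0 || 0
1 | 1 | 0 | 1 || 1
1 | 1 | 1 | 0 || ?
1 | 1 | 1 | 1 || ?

Row a=0, b=0, c=1, d=1: (a \leftrightarrow \neg (c \lor (b \oplus c) \lor ((d \to c) \to d))) = 1, so the formula = 1.
Row a=0, b=1, c=0, d=1: (a \leftrightarrow \neg (c \lor (b \oplus c) \lor ((d \to c) \to d))) = 1, so the formula = 1.
Row a=0, b=1, c=1, d=1: (a \leftrightarrow \neg (c \lor (b \oplus c) \lor ((d \to c) \to d))) = 1, so the formula = 1.
Row a=1, b=1, c=1, d=0: (a \leftrightarrow \neg (c \lor (b \oplus c) \lor ((d \to c) \to d))) = 0, so the formula = 0.
Row a=1, b=1, c=1, d=1: (a \leftrightarrow \neg (c \lor (b \oplus c) \lor ((d \to c) \to d))) = 0, so the formula = 1.

1, 1, 1, 0, 1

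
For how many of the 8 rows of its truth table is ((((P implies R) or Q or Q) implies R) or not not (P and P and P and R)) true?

5

P | Q | R | φ
- | - | - | -
T | T | T | T
T | T | F | F
T | F | T | T
T | F | F | T
F | T | T | T
F | T | F | F
F | F | T | T
F | F | F | F
The formula is true on 5 of the 8 rows.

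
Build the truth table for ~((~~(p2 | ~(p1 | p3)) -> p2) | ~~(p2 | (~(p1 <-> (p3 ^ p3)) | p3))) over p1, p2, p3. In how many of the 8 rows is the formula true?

p1  p2  p3     (p1 | p3)  ~(p1 | p3)  (p2 | ~(p1 | p3))  ~(p2 | ~(p1 | p3))  ~~(p2 | ~(p1 | p3))  (~~(p2 | ~(p1 | p3)) -> p2)  (p3 ^ p3)  (p1 <-> (p3 ^ p3))  ~(p1 <-> (p3 ^ p3))  (~(p1 <-> (p3 ^ p3)) | p3)  φ
1   1   1          1          0               1                  0                    1                        1                   0              0                    1                       1               0
1   1   0          1          0               1                  0                    1                        1                   0              0                    1                       1               0
1   0   1          1          0               0                  1                    0                        1                   0              0                    1                       1               0
1   0   0          1          0               0                  1                    0                        1                   0              0                    1                       1               0
0   1   1          1          0               1                  0                    1                        1                   0              1                    0                       1               0
0   1   0          0          1               1                  0                    1                        1                   0              1                    0                       0               0
0   0   1          1          0               0                  1                    0                        1                   0              1                    0                       1               0
0   0   0          0          1               1                  0                    1                        0                   0              1                    0                       0               1
The formula is true on 1 of the 8 rows.

1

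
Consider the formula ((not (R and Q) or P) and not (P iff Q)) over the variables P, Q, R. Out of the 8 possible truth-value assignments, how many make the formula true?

P | Q | R | φ
- | - | - | -
T | T | T | F
T | T | F | F
T | F | T | T
T | F | F | T
F | T | T | F
F | T | F | T
F | F | T | F
F | F | F | F
The formula is true on 3 of the 8 rows.

3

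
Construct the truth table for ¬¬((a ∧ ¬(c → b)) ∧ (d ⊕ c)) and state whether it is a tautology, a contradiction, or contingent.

contingent

a | b | c | d | (c → b) | ¬(c → b) | (a ∧ ¬(c → b)) | (d ⊕ c) | ((a ∧ ¬(c → b)) ∧ (d ⊕ c)) | ¬((a ∧ ¬(c → b)) ∧ (d ⊕ c)) | ¬¬((a ∧ ¬(c → b)) ∧ (d ⊕ c))
- | - | - | - | ------- | -------- | -------------- | ------- | -------------------------- | --------------------------- | ----------------------------
1 | 1 | 1 | 1 |    1    |    0     |       0        |    0    |             0              |              1              |              0              
1 | 1 | 1 | 0 |    1    |    0     |       0        |    1    |             0              |              1              |              0              
1 | 1 | 0 | 1 |    1    |    0     |       0        |    1    |             0              |              1              |              0              
1 | 1 | 0 | 0 |    1    |    0     |       0        |    0    |             0              |              1              |              0              
1 | 0 | 1 | 1 |    0    |    1     |       1        |    0    |             0              |              1              |              0              
1 | 0 | 1 | 0 |    0    |    1     |       1        |    1    |             1              |              0              |              1              
1 | 0 | 0 | 1 |    1    |    0     |       0        |    1    |             0              |              1              |              0              
1 | 0 | 0 | 0 |    1    |    0     |       0        |    0    |             0              |              1              |              0              
0 | 1 | 1 | 1 |    1    |    0     |       0        |    0    |             0              |              1              |              0              
0 | 1 | 1 | 0 |    1    |    0     |       0        |    1    |             0              |              1              |              0              
0 | 1 | 0 | 1 |    1    |    0     |       0        |    1    |             0              |              1              |              0              
0 | 1 | 0 | 0 |    1    |    0     |       0        |    0    |             0              |              1              |              0              
0 | 0 | 1 | 1 |    0    |    1     |       0        |    0    |             0              |              1              |              0              
0 | 0 | 1 | 0 |    0    |    1     |       0        |    1    |             0              |              1              |              0              
0 | 0 | 0 | 1 |    1    |    0     |       0        |    1    |             0              |              1              |              0              
0 | 0 | 0 | 0 |    1    |    0     |       0        |    0    |             0              |              1              |              0              
1 of 16 rows are 1, so the formula is contingent.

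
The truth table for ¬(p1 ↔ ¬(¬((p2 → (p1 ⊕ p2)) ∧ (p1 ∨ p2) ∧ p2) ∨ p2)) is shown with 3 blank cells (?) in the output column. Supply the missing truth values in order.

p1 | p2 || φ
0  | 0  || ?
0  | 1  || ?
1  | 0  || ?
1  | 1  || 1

0, 0, 1

Row p1=0, p2=0: ¬(¬((p2 → (p1 ⊕ p2)) ∧ (p1 ∨ p2) ∧ p2) ∨ p2) = 0, (p1 ↔ ¬(¬((p2 → (p1 ⊕ p2)) ∧ (p1 ∨ p2) ∧ p2) ∨ p2)) = 1, so the formula = 0.
Row p1=0, p2=1: ¬(¬((p2 → (p1 ⊕ p2)) ∧ (p1 ∨ p2) ∧ p2) ∨ p2) = 0, (p1 ↔ ¬(¬((p2 → (p1 ⊕ p2)) ∧ (p1 ∨ p2) ∧ p2) ∨ p2)) = 1, so the formula = 0.
Row p1=1, p2=0: ¬(¬((p2 → (p1 ⊕ p2)) ∧ (p1 ∨ p2) ∧ p2) ∨ p2) = 0, (p1 ↔ ¬(¬((p2 → (p1 ⊕ p2)) ∧ (p1 ∨ p2) ∧ p2) ∨ p2)) = 0, so the formula = 1.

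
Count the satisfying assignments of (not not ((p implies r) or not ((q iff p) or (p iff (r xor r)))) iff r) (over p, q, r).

p | q | r || φ
T | T | T || T
T | T | F || T
T | F | T || T
T | F | F || F
F | T | T || T
F | T | F || F
F | F | T || T
F | F | F || F
The formula is true on 5 of the 8 rows.

5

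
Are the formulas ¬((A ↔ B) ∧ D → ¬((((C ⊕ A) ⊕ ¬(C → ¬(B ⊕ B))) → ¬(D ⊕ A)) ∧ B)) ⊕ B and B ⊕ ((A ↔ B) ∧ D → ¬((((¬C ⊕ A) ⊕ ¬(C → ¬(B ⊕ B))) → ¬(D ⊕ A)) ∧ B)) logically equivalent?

not equivalent

A  B  C  D  |  φ  ψ
T  T  T  T  |  F  T
T  T  T  F  |  T  F
T  T  F  T  |  F  T
T  T  F  F  |  T  F
T  F  T  T  |  F  T
T  F  T  F  |  F  T
T  F  F  T  |  F  T
T  F  F  F  |  F  T
F  T  T  T  |  T  F
F  T  T  F  |  T  F
F  T  F  T  |  T  F
F  T  F  F  |  T  F
F  F  T  T  |  F  T
F  F  T  F  |  F  T
F  F  F  T  |  F  T
F  F  F  F  |  F  T
The columns differ at A=T, B=T, C=T, D=T (φ=F, ψ=T), so they are not equivalent.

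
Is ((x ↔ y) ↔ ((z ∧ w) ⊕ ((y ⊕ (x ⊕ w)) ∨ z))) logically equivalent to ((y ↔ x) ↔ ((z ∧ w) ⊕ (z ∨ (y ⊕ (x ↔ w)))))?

not equivalent

x | y | z | w || φ | ψ
T | T | T | T || F | F
T | T | T | F || T | T
T | T | F | T || T | F
T | T | F | F || F | T
T | F | T | T || T | T
T | F | T | F || F | F
T | F | F | T || T | F
T | F | F | F || F | T
F | T | T | T || T | T
F | T | T | F || F | F
F | T | F | T || T | F
F | T | F | F || F | T
F | F | T | T || F | F
F | F | T | F || T | T
F | F | F | T || T | F
F | F | F | F || F | T
The columns differ at x=T, y=T, z=F, w=T (φ=T, ψ=F), so they are not equivalent.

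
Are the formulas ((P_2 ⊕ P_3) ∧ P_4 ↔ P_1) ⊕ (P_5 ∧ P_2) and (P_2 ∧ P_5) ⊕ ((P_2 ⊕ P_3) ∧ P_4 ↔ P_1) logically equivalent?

P_1 | P_2 | P_3 | P_4 | P_5 || φ | ψ
 1  |  1  |  1  |  1  |  1  || 1 | 1
 1  |  1  |  1  |  1  |  0  || 0 | 0
 1  |  1  |  1  |  0  |  1  || 1 | 1
 1  |  1  |  1  |  0  |  0  || 0 | 0
 1  |  1  |  0  |  1  |  1  || 0 | 0
 1  |  1  |  0  |  1  |  0  || 1 | 1
 1  |  1  |  0  |  0  |  1  || 1 | 1
 1  |  1  |  0  |  0  |  0  || 0 | 0
 1  |  0  |  1  |  1  |  1  || 1 | 1
 1  |  0  |  1  |  1  |  0  || 1 | 1
 1  |  0  |  1  |  0  |  1  || 0 | 0
 1  |  0  |  1  |  0  |  0  || 0 | 0
 1  |  0  |  0  |  1  |  1  || 0 | 0
 1  |  0  |  0  |  1  |  0  || 0 | 0
 1  |  0  |  0  |  0  |  1  || 0 | 0
 1  |  0  |  0  |  0  |  0  || 0 | 0
 0  |  1  |  1  |  1  |  1  || 0 | 0
 0  |  1  |  1  |  1  |  0  || 1 | 1
 0  |  1  |  1  |  0  |  1  || 0 | 0
 0  |  1  |  1  |  0  |  0  || 1 | 1
 0  |  1  |  0  |  1  |  1  || 1 | 1
 0  |  1  |  0  |  1  |  0  || 0 | 0
 0  |  1  |  0  |  0  |  1  || 0 | 0
 0  |  1  |  0  |  0  |  0  || 1 | 1
 0  |  0  |  1  |  1  |  1  || 0 | 0
 0  |  0  |  1  |  1  |  0  || 0 | 0
 0  |  0  |  1  |  0  |  1  || 1 | 1
 0  |  0  |  1  |  0  |  0  || 1 | 1
 0  |  0  |  0  |  1  |  1  || 1 | 1
 0  |  0  |  0  |  1  |  0  || 1 | 1
 0  |  0  |  0  |  0  |  1  || 1 | 1
 0  |  0  |  0  |  0  |  0  || 1 | 1
The columns for φ and ψ agree on every row, so they are logically equivalent.

equivalent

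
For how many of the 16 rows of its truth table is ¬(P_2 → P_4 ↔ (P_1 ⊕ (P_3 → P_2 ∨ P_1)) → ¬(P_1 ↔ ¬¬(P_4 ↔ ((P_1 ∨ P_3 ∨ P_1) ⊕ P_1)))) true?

P_1 | P_2 | P_3 | P_4 || (P_2 → P_4) | (P_2 ∨ P_1) | (P_3 → (P_2 ∨ P_1)) | (P_1 ⊕ (P_3 → (P_2 ∨ P_1))) | (P_1 ∨ P_3 ∨ P_1) | ((P_1 ∨ P_3 ∨ P_1) ⊕ P_1) | φ
 1  |  1  |  1  |  1  ||      1      |      1      |          1          |              0              |         1         |             0             | 0
 1  |  1  |  1  |  0  ||      0      |      1      |          1          |              0              |         1         |             0             | 1
 1  |  1  |  0  |  1  ||      1      |      1      |          1          |              0              |         1         |             0             | 0
 1  |  1  |  0  |  0  ||      0      |      1      |          1          |              0              |         1         |             0             | 1
 1  |  0  |  1  |  1  ||      1      |      1      |          1          |              0              |         1         |             0             | 0
 1  |  0  |  1  |  0  ||      1      |      1      |          1          |              0              |         1         |             0             | 0
 1  |  0  |  0  |  1  ||      1      |      1      |          1          |              0              |         1         |             0             | 0
 1  |  0  |  0  |  0  ||      1      |      1      |          1          |              0              |         1         |             0             | 0
 0  |  1  |  1  |  1  ||      1      |      1      |          1          |              1              |         1         |             1             | 0
 0  |  1  |  1  |  0  ||      0      |      1      |          1          |              1              |         1         |             1             | 0
 0  |  1  |  0  |  1  ||      1      |      1      |          1          |              1              |         0         |             0             | 1
 0  |  1  |  0  |  0  ||      0      |      1      |          1          |              1              |         0         |             0             | 1
 0  |  0  |  1  |  1  ||      1      |      0      |          0          |              0              |         1         |             1             | 0
 0  |  0  |  1  |  0  ||      1      |      0      |          0          |              0              |         1         |             1             | 0
 0  |  0  |  0  |  1  ||      1      |      0      |          1          |              1              |         0         |             0             | 1
 0  |  0  |  0  |  0  ||      1      |      0      |          1          |              1              |         0         |             0             | 0
The formula is true on 5 of the 16 rows.

5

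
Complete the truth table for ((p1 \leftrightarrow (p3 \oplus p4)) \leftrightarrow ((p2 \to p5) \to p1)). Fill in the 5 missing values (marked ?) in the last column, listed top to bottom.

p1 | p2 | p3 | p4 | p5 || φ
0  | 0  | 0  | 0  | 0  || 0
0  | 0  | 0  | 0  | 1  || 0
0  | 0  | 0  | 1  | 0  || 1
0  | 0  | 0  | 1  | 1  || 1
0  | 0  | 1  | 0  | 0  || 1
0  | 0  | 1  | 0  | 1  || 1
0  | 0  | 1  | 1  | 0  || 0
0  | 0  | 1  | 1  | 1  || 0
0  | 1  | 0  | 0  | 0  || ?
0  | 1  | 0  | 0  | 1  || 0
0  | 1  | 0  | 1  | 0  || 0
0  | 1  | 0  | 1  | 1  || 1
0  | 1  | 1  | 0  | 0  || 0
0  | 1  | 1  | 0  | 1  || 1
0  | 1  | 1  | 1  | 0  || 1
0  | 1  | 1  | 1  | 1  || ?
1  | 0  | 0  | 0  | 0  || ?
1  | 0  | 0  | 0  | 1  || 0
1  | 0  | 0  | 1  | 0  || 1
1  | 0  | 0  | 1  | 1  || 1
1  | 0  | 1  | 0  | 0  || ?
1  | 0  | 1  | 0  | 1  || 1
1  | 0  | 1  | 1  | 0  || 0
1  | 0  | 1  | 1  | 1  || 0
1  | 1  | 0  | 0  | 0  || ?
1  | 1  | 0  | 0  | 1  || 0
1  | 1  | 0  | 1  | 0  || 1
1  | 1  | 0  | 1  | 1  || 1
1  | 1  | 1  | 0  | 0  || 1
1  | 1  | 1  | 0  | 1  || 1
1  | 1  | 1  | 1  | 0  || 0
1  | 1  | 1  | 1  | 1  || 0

Row p1=0, p2=1, p3=0, p4=0, p5=0: (p1 \leftrightarrow (p3 \oplus p4)) = 1, ((p2 \to p5) \to p1) = 1, so the formula = 1.
Row p1=0, p2=1, p3=1, p4=1, p5=1: (p1 \leftrightarrow (p3 \oplus p4)) = 1, ((p2 \to p5) \to p1) = 0, so the formula = 0.
Row p1=1, p2=0, p3=0, p4=0, p5=0: (p1 \leftrightarrow (p3 \oplus p4)) = 0, ((p2 \to p5) \to p1) = 1, so the formula = 0.
Row p1=1, p2=0, p3=1, p4=0, p5=0: (p1 \leftrightarrow (p3 \oplus p4)) = 1, ((p2 \to p5) \to p1) = 1, so the formula = 1.
Row p1=1, p2=1, p3=0, p4=0, p5=0: (p1 \leftrightarrow (p3 \oplus p4)) = 0, ((p2 \to p5) \to p1) = 1, so the formula = 0.

1, 0, 0, 1, 0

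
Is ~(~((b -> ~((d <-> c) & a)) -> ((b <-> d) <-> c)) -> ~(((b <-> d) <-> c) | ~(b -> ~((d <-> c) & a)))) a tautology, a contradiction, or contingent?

contradiction

  a   |   b   |   c   |   d   || (d <-> c) | ((d <-> c) & a) | ~((d <-> c) & a) | (b -> ~((d <-> c) & a)) | (b <-> d) | ((b <-> d) <-> c) | ~(b -> ~((d <-> c) & a)) |   φ  
 True |  True |  True |  True ||    True   |       True      |      False       |          False          |    True   |        True       |           True           | False
 True |  True |  True | False ||   False   |      False      |       True       |           True          |   False   |       False       |          False           | False
 True |  True | False |  True ||   False   |      False      |       True       |           True          |    True   |       False       |          False           | False
 True |  True | False | False ||    True   |       True      |      False       |          False          |   False   |        True       |           True           | False
 True | False |  True |  True ||    True   |       True      |      False       |           True          |   False   |       False       |          False           | False
 True | False |  True | False ||   False   |      False      |       True       |           True          |    True   |        True       |          False           | False
 True | False | False |  True ||   False   |      False      |       True       |           True          |   False   |        True       |          False           | False
 True | False | False | False ||    True   |       True      |      False       |           True          |    True   |       False       |          False           | False
False |  True |  True |  True ||    True   |      False      |       True       |           True          |    True   |        True       |          False           | False
False |  True |  True | False ||   False   |      False      |       True       |           True          |   False   |       False       |          False           | False
False |  True | False |  True ||   False   |      False      |       True       |           True          |    True   |       False       |          False           | False
False |  True | False | False ||    True   |      False      |       True       |           True          |   False   |        True       |          False           | False
False | False |  True |  True ||    True   |      False      |       True       |           True          |   False   |       False       |          False           | False
False | False |  True | False ||   False   |      False      |       True       |           True          |    True   |        True       |          False           | False
False | False | False |  True ||   False   |      False      |       True       |           True          |   False   |        True       |          False           | False
False | False | False | False ||    True   |      False      |       True       |           True          |    True   |       False       |          False           | False
Every row is False, so the formula is a contradiction.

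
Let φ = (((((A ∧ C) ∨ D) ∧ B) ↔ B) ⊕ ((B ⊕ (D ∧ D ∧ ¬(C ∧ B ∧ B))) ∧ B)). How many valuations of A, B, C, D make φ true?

13

A | B | C | D | (A ∧ C) | ((A ∧ C) ∨ D) | (((A ∧ C) ∨ D) ∧ B) | ((((A ∧ C) ∨ D) ∧ B) ↔ B) | (C ∧ B ∧ B) | ¬(C ∧ B ∧ B) | (D ∧ D ∧ ¬(C ∧ B ∧ B)) | (B ⊕ (D ∧ D ∧ ¬(C ∧ B ∧ B))) | φ
- | - | - | - | ------- | ------------- | ------------------- | ------------------------- | ----------- | ------------ | ---------------------- | ---------------------------- | -
0 | 0 | 0 | 0 |    0    |       0       |          0          |             1             |      0      |      1       |           0            |              0               | 1
0 | 0 | 0 | 1 |    0    |       1       |          0          |             1             |      0      |      1       |           1            |              1               | 1
0 | 0 | 1 | 0 |    0    |       0       |          0          |             1             |      0      |      1       |           0            |              0               | 1
0 | 0 | 1 | 1 |    0    |       1       |          0          |             1             |      0      |      1       |           1            |              1               | 1
0 | 1 | 0 | 0 |    0    |       0       |          0          |             0             |      0      |      1       |           0            |              1               | 1
0 | 1 | 0 | 1 |    0    |       1       |          1          |             1             |      0      |      1       |           1            |              0               | 1
0 | 1 | 1 | 0 |    0    |       0       |          0          |             0             |      1      |      0       |           0            |              1               | 1
0 | 1 | 1 | 1 |    0    |       1       |          1          |             1             |      1      |      0       |           0            |              1               | 0
1 | 0 | 0 | 0 |    0    |       0       |          0          |             1             |      0      |      1       |           0            |              0               | 1
1 | 0 | 0 | 1 |    0    |       1       |          0          |             1             |      0      |      1       |           1            |              1               | 1
1 | 0 | 1 | 0 |    1    |       1       |          0          |             1             |      0      |      1       |           0            |              0               | 1
1 | 0 | 1 | 1 |    1    |       1       |          0          |             1             |      0      |      1       |           1            |              1               | 1
1 | 1 | 0 | 0 |    0    |       0       |          0          |             0             |      0      |      1       |           0            |              1               | 1
1 | 1 | 0 | 1 |    0    |       1       |          1          |             1             |      0      |      1       |           1            |              0               | 1
1 | 1 | 1 | 0 |    1    |       1       |          1          |             1             |      1      |      0       |           0            |              1               | 0
1 | 1 | 1 | 1 |    1    |       1       |          1          |             1             |      1      |      0       |           0            |              1               | 0
The formula is true on 13 of the 16 rows.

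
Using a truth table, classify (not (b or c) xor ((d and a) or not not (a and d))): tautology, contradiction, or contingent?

contingent

a | b | c | d | (b or c) | not (b or c) | (d and a) | (a and d) | not (a and d) | not not (a and d) | φ
- | - | - | - | -------- | ------------ | --------- | --------- | ------------- | ----------------- | -
T | T | T | T |    T     |      F       |     T     |     T     |       F       |         T         | T
T | T | T | F |    T     |      F       |     F     |     F     |       T       |         F         | F
T | T | F | T |    T     |      F       |     T     |     T     |       F       |         T         | T
T | T | F | F |    T     |      F       |     F     |     F     |       T       |         F         | F
T | F | T | T |    T     |      F       |     T     |     T     |       F       |         T         | T
T | F | T | F |    T     |      F       |     F     |     F     |       T       |         F         | F
T | F | F | T |    F     |      T       |     T     |     T     |       F       |         T         | F
T | F | F | F |    F     |      T       |     F     |     F     |       T       |         F         | T
F | T | T | T |    T     |      F       |     F     |     F     |       T       |         F         | F
F | T | T | F |    T     |      F       |     F     |     F     |       T       |         F         | F
F | T | F | T |    T     |      F       |     F     |     F     |       T       |         F         | F
F | T | F | F |    T     |      F       |     F     |     F     |       T       |         F         | F
F | F | T | T |    T     |      F       |     F     |     F     |       T       |         F         | F
F | F | T | F |    T     |      F       |     F     |     F     |       T       |         F         | F
F | F | F | T |    F     |      T       |     F     |     F     |       T       |         F         | T
F | F | F | F |    F     |      T       |     F     |     F     |       T       |         F         | T
6 of 16 rows are T, so the formula is contingent.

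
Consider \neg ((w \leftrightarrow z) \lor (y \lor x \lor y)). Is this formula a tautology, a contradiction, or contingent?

x | y | z | w | φ
- | - | - | - | -
T | T | T | T | F
T | T | T | F | F
T | T | F | T | F
T | T | F | F | F
T | F | T | T | F
T | F | T | F | F
T | F | F | T | F
T | F | F | F | F
F | T | T | T | F
F | T | T | F | F
F | T | F | T | F
F | T | F | F | F
F | F | T | T | F
F | F | T | F | T
F | F | F | T | T
F | F | F | F | F
2 of 16 rows are T, so the formula is contingent.

contingent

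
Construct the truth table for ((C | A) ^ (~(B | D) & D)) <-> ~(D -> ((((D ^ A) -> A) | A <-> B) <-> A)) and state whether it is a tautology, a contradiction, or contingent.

A | B | C | D | φ
- | - | - | - | -
F | F | F | F | T
F | F | F | T | F
F | F | T | F | F
F | F | T | T | T
F | T | F | F | T
F | T | F | T | T
F | T | T | F | F
F | T | T | T | F
T | F | F | F | F
T | F | F | T | T
T | F | T | F | F
T | F | T | T | T
T | T | F | F | F
T | T | F | T | F
T | T | T | F | F
T | T | T | T | F
6 of 16 rows are T, so the formula is contingent.

contingent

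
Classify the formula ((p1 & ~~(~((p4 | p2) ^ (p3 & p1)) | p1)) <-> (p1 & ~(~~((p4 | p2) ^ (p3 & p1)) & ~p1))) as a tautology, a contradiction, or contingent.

tautology

p1  p2  p3  p4  |  φ
1   1   1   1   |  1
1   1   1   0   |  1
1   1   0   1   |  1
1   1   0   0   |  1
1   0   1   1   |  1
1   0   1   0   |  1
1   0   0   1   |  1
1   0   0   0   |  1
0   1   1   1   |  1
0   1   1   0   |  1
0   1   0   1   |  1
0   1   0   0   |  1
0   0   1   1   |  1
0   0   1   0   |  1
0   0   0   1   |  1
0   0   0   0   |  1
Every row is 1, so the formula is a tautology.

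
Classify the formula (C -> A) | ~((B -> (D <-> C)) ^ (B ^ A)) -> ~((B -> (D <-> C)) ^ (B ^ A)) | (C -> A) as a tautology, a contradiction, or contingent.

A  B  C  D  |  φ
T  T  T  T  |  T
T  T  T  F  |  T
T  T  F  T  |  T
T  T  F  F  |  T
T  F  T  T  |  T
T  F  T  F  |  T
T  F  F  T  |  T
T  F  F  F  |  T
F  T  T  T  |  T
F  T  T  F  |  T
F  T  F  T  |  T
F  T  F  F  |  T
F  F  T  T  |  T
F  F  T  F  |  T
F  F  F  T  |  T
F  F  F  F  |  T
Every row is T, so the formula is a tautology.

tautology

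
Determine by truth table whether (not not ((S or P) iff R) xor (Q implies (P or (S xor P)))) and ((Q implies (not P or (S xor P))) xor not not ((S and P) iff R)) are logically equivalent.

not equivalent

P  Q  R  S  |  φ  ψ
1  1  1  1  |  0  1
1  1  1  0  |  0  1
1  1  0  1  |  1  0
1  1  0  0  |  1  0
1  0  1  1  |  0  0
1  0  1  0  |  0  1
1  0  0  1  |  1  1
1  0  0  0  |  1  0
0  1  1  1  |  0  1
0  1  1  0  |  0  1
0  1  0  1  |  1  0
0  1  0  0  |  1  0
0  0  1  1  |  0  1
0  0  1  0  |  1  1
0  0  0  1  |  1  0
0  0  0  0  |  0  0
The columns differ at P=1, Q=1, R=1, S=1 (φ=0, ψ=1), so they are not equivalent.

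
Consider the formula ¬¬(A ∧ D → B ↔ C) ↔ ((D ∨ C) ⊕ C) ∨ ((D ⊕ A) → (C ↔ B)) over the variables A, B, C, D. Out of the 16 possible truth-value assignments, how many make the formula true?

7

A | B | C | D || φ
T | T | T | T || T
T | T | T | F || T
T | T | F | T || F
T | T | F | F || T
T | F | T | T || F
T | F | T | F || F
T | F | F | T || T
T | F | F | F || F
F | T | T | T || T
F | T | T | F || T
F | T | F | T || F
F | T | F | F || F
F | F | T | T || F
F | F | T | F || T
F | F | F | T || F
F | F | F | F || F
The formula is true on 7 of the 16 rows.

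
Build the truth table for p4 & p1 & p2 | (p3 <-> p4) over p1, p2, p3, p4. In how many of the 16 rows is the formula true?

p1  p2  p3  p4     ((p4 & p1 & p2) | (p3 <-> p4))
T   T   T   T                    T               
T   T   T   F                    F               
T   T   F   T                    T               
T   T   F   F                    T               
T   F   T   T                    T               
T   F   T   F                    F               
T   F   F   T                    F               
T   F   F   F                    T               
F   T   T   T                    T               
F   T   T   F                    F               
F   T   F   T                    F               
F   T   F   F                    T               
F   F   T   T                    T               
F   F   T   F                    F               
F   F   F   T                    F               
F   F   F   F                    T               
The formula is true on 9 of the 16 rows.

9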